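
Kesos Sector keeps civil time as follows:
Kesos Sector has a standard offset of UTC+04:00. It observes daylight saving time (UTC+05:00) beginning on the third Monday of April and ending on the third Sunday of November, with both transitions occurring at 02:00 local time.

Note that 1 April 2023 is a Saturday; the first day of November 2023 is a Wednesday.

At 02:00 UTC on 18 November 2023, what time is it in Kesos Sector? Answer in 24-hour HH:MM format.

1 April 2023 is a Saturday, so the first Monday is April 3 and the third is April 17.
1 November 2023 is a Wednesday, so the first Sunday is November 5 and the third is November 19.
At the standard offset (UTC+04:00), 02:00 UTC + 4h = 06:00 Kesos Sector standard time.
The standard-time date in Kesos Sector, 18 November 2023, falls between 17 April and 19 November, so daylight saving is in effect and Kesos Sector is at UTC+05:00.
02:00 UTC + 5h = 07:00 local.

07:00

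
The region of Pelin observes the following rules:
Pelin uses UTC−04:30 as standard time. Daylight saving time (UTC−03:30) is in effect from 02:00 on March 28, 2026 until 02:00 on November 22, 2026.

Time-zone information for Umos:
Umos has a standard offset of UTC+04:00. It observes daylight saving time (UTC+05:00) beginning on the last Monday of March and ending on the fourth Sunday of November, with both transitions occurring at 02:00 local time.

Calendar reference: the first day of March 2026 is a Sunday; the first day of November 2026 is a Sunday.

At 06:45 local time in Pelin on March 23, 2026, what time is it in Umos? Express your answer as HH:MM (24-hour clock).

15:15

Daylight saving runs 28 March – 22 November; March 23, 2026 is outside that window, so Pelin is on standard time at UTC−04:30.
06:45 Pelin + 4h30m = 11:15 UTC.
1 March 2026 is a Sunday, so Mondays fall on 2, 9, 16, 23, 30; the last is March 30.
1 November 2026 is a Sunday, so the first Sunday is November 1 and the fourth is November 22.
At the standard offset (UTC+04:00), 11:15 UTC + 4h = 15:15 Umos standard time.
The standard-time date in Umos, March 23, 2026, is outside the daylight-saving period (30 March – 22 November), so Umos is on standard time, UTC+04:00.
11:15 UTC + 4h = 15:15 Umos.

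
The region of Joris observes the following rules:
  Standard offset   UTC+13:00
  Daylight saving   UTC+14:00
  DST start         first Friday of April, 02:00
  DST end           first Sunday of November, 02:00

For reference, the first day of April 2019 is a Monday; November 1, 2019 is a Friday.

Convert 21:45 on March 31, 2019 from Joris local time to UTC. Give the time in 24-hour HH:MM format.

08:45

1 April 2019 is a Monday, so the first Friday is April 5.
1 November 2019 is a Friday, so the first Sunday is November 3.
Daylight saving runs 5 April – 3 November; March 31, 2019 is outside that window, so Joris is on standard time at UTC+13:00.
21:45 local − 13h = 08:45 UTC.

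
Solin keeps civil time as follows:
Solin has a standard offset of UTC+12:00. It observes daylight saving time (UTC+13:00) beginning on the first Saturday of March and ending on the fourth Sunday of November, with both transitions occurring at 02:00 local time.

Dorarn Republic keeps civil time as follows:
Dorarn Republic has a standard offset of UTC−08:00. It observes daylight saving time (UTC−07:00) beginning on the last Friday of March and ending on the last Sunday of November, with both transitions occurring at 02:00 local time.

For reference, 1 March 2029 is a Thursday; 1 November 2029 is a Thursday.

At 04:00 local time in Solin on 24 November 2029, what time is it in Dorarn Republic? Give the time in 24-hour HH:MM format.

1 March 2029 is a Thursday, so the first Saturday is March 3.
1 November 2029 is a Thursday, so the first Sunday is November 4 and the fourth is November 25.
24 November 2029 lies within the daylight-saving period (3 March – 25 November), so Solin is on daylight time, UTC+13:00.
04:00 Solin − 13h = 15:00 UTC (rolling into the previous day, 23 November 2029).
1 March 2029 is a Thursday, so Fridays fall on 2, 9, 16, 23, 30; the last is March 30.
1 November 2029 is a Thursday, so Sundays fall on 4, 11, 18, 25; the last is November 25.
At the standard offset (UTC−08:00), 15:00 UTC − 8h = 07:00 Dorarn Republic standard time.
The standard-time date in Dorarn Republic, 23 November 2029, falls between 30 March and 25 November, so daylight saving is in effect and Dorarn Republic is at UTC−07:00.
15:00 UTC − 7h = 08:00 Dorarn Republic.

08:00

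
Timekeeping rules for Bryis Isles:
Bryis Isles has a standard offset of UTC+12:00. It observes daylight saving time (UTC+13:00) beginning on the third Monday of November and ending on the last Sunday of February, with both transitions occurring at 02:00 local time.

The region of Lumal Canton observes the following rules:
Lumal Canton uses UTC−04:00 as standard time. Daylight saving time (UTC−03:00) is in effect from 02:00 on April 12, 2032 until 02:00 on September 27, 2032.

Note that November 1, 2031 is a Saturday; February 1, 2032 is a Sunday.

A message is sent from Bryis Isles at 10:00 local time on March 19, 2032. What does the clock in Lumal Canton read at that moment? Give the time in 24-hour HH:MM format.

1 November 2031 is a Saturday, so the first Monday is November 3 and the third is November 17.
1 February 2032 is a Sunday, so Sundays fall on 1, 8, 15, 22, 29; the last is February 29.
March 19, 2032 is outside the daylight-saving period (17 November 2031 – 29 February 2032), so Bryis Isles is on standard time, UTC+12:00.
10:00 Bryis Isles − 12h = 22:00 UTC (rolling into the previous day, 18 March 2032).
At the standard offset (UTC−04:00), 22:00 UTC − 4h = 18:00 Lumal Canton standard time.
The standard-time date in Lumal Canton, March 18, 2032, does not fall between 12 April and 27 September, so daylight saving is not in effect and Lumal Canton is at UTC−04:00.
22:00 UTC − 4h = 18:00 Lumal Canton.

18:00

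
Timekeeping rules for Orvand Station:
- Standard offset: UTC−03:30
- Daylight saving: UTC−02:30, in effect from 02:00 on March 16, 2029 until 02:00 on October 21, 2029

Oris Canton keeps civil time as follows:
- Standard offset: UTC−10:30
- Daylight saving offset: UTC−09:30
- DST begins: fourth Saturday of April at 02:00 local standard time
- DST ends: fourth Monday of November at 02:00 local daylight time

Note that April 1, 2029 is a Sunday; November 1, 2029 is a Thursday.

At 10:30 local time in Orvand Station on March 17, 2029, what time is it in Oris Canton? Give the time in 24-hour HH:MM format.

March 17, 2029 lies within the daylight-saving period (16 March – 21 October), so Orvand Station is on daylight time, UTC−02:30.
10:30 Orvand Station + 2h30m = 13:00 UTC.
1 April 2029 is a Sunday, so the first Saturday is April 7 and the fourth is April 28.
1 November 2029 is a Thursday, so the first Monday is November 5 and the fourth is November 26.
At the standard offset (UTC−10:30), 13:00 UTC − 10h30m = 02:30 Oris Canton standard time.
The standard-time date in Oris Canton, March 17, 2029, is outside the daylight-saving period (28 April – 26 November), so Oris Canton is on standard time, UTC−10:30.
13:00 UTC − 10h30m = 02:30 Oris Canton.

02:30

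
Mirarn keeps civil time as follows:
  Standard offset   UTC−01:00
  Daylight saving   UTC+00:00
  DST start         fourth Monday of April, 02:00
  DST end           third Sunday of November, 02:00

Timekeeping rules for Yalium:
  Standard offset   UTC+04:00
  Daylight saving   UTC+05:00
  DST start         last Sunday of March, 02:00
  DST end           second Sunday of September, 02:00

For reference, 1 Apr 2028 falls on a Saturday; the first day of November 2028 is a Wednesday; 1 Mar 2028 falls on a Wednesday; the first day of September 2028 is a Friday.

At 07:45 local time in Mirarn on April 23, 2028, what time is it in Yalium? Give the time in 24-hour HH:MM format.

13:45

1 April 2028 is a Saturday, so the first Monday is April 3 and the fourth is April 24.
1 November 2028 is a Wednesday, so the first Sunday is November 5 and the third is November 19.
April 23, 2028 is outside the daylight-saving period (24 April – 19 November), so Mirarn is on standard time, UTC−01:00.
07:45 Mirarn + 1h = 08:45 UTC.
1 March 2028 is a Wednesday, so Sundays fall on 5, 12, 19, 26; the last is March 26.
1 September 2028 is a Friday, so the first Sunday is September 3 and the second is September 10.
At the standard offset (UTC+04:00), 08:45 UTC + 4h = 12:45 Yalium standard time.
The standard-time date in Yalium, April 23, 2028, falls between 26 March and 10 September, so daylight saving is in effect and Yalium is at UTC+05:00.
08:45 UTC + 5h = 13:45 Yalium.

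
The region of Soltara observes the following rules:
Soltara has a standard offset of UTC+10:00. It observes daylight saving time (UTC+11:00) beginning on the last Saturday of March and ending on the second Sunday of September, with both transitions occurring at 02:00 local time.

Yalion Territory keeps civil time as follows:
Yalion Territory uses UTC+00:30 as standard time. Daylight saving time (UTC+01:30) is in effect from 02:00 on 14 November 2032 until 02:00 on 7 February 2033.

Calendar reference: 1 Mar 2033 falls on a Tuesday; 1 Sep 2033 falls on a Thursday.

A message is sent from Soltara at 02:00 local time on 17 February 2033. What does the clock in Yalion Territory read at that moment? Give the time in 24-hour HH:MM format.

1 March 2033 is a Tuesday, so Saturdays fall on 5, 12, 19, 26; the last is March 26.
1 September 2033 is a Thursday, so the first Sunday is September 4 and the second is September 11.
Daylight saving runs 26 March – 11 September; 17 February 2033 is outside that window, so Soltara is on standard time at UTC+10:00.
02:00 Soltara − 10h = 16:00 UTC (rolling into the previous day, 16 February 2033).
At the standard offset (UTC+00:30), 16:00 UTC + 0h30m = 16:30 Yalion Territory standard time.
The standard-time date in Yalion Territory, 16 February 2033, is outside the daylight-saving period (14 November 2032 – 7 February 2033), so Yalion Territory is on standard time, UTC+00:30.
16:00 UTC + 0h30m = 16:30 Yalion Territory.

16:30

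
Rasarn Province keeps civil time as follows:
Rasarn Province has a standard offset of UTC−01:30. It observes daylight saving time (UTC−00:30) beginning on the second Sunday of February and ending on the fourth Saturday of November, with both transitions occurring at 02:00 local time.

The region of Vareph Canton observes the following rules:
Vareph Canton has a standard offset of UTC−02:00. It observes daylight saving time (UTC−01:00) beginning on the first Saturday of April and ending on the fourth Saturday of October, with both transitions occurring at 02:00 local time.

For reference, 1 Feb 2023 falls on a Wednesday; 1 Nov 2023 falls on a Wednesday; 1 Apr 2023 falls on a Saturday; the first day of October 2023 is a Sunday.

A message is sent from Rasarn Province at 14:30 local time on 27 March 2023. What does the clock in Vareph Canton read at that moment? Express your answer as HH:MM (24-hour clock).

1 February 2023 is a Wednesday, so the first Sunday is February 5 and the second is February 12.
1 November 2023 is a Wednesday, so the first Saturday is November 4 and the fourth is November 25.
27 March 2023 lies within the daylight-saving period (12 February – 25 November), so Rasarn Province is on daylight time, UTC−00:30.
14:30 Rasarn Province + 0h30m = 15:00 UTC.
1 April 2023 is a Saturday, so the first Saturday is April 1.
1 October 2023 is a Sunday, so the first Saturday is October 7 and the fourth is October 28.
At the standard offset (UTC−02:00), 15:00 UTC − 2h = 13:00 Vareph Canton standard time.
The standard-time date in Vareph Canton, 27 March 2023, is outside the daylight-saving period (1 April – 28 October), so Vareph Canton is on standard time, UTC−02:00.
15:00 UTC − 2h = 13:00 Vareph Canton.

13:00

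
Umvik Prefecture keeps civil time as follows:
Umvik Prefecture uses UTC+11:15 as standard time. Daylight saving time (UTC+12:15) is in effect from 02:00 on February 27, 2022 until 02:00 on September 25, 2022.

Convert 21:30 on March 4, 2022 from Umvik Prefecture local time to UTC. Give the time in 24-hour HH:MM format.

March 4, 2022 lies within the daylight-saving period (27 February – 25 September), so Umvik Prefecture is on daylight time, UTC+12:15.
21:30 local − 12h15m = 09:15 UTC.

09:15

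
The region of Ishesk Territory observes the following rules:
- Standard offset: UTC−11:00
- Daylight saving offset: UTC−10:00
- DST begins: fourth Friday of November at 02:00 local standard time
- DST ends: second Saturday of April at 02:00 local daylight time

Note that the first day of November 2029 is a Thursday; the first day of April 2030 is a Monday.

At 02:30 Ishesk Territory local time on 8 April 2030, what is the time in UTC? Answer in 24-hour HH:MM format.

1 November 2029 is a Thursday, so the first Friday is November 2 and the fourth is November 23.
1 April 2030 is a Monday, so the first Saturday is April 6 and the second is April 13.
Daylight saving runs 23 November 2029 – 13 April 2030; 8 April 2030 is inside that window, so Ishesk Territory is at UTC−10:00.
02:30 local + 10h = 12:30 UTC.

12:30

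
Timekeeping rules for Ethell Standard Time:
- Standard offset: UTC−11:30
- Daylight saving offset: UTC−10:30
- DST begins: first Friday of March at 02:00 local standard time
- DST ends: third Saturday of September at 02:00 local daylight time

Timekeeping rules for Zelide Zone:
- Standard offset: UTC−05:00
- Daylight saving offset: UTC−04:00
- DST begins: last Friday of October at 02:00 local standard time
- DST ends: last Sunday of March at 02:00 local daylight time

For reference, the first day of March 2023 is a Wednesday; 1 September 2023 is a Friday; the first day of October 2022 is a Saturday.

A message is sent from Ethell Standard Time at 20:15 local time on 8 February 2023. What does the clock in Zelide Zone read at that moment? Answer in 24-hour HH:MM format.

03:45

1 March 2023 is a Wednesday, so the first Friday is March 3.
1 September 2023 is a Friday, so the first Saturday is September 2 and the third is September 16.
8 February 2023 is outside the daylight-saving period (3 March – 16 September), so Ethell Standard Time is on standard time, UTC−11:30.
20:15 Ethell Standard Time + 11h30m = 07:45 UTC (rolling into the next day, 9 February 2023).
1 October 2022 is a Saturday, so Fridays fall on 7, 14, 21, 28; the last is October 28.
1 March 2023 is a Wednesday, so Sundays fall on 5, 12, 19, 26; the last is March 26.
At the standard offset (UTC−05:00), 07:45 UTC − 5h = 02:45 Zelide Zone standard time.
The standard-time date in Zelide Zone, 9 February 2023, lies within the daylight-saving period (28 October 2022 – 26 March 2023), so Zelide Zone is on daylight time, UTC−04:00.
07:45 UTC − 4h = 03:45 Zelide Zone.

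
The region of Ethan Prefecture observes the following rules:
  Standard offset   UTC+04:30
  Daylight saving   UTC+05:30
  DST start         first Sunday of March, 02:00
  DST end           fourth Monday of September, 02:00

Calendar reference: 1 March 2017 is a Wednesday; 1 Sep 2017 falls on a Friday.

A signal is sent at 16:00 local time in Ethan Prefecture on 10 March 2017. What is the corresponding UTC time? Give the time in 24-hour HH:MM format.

1 March 2017 is a Wednesday, so the first Sunday is March 5.
1 September 2017 is a Friday, so the first Monday is September 4 and the fourth is September 25.
Daylight saving runs 5 March – 25 September; 10 March 2017 is inside that window, so Ethan Prefecture is at UTC+05:30.
16:00 local − 5h30m = 10:30 UTC.

10:30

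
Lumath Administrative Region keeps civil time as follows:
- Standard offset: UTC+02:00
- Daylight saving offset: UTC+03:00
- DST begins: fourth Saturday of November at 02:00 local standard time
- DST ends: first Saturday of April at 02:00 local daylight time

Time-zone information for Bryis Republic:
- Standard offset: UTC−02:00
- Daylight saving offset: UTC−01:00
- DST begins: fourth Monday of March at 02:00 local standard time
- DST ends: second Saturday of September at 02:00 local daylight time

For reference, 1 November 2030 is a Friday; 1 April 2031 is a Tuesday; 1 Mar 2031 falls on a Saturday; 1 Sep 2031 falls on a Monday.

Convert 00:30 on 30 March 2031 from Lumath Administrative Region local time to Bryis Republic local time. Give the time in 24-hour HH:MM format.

1 November 2030 is a Friday, so the first Saturday is November 2 and the fourth is November 23.
1 April 2031 is a Tuesday, so the first Saturday is April 5.
30 March 2031 falls between 23 November 2030 and 5 April 2031, so daylight saving is in effect and Lumath Administrative Region is at UTC+03:00.
00:30 Lumath Administrative Region − 3h = 21:30 UTC (rolling into the previous day, 29 March 2031).
1 March 2031 is a Saturday, so the first Monday is March 3 and the fourth is March 24.
1 September 2031 is a Monday, so the first Saturday is September 6 and the second is September 13.
At the standard offset (UTC−02:00), 21:30 UTC − 2h = 19:30 Bryis Republic standard time.
Daylight saving runs 24 March – 13 September; the standard-time date in Bryis Republic, 29 March 2031, is inside that window, so Bryis Republic is at UTC−01:00.
21:30 UTC − 1h = 20:30 Bryis Republic.

20:30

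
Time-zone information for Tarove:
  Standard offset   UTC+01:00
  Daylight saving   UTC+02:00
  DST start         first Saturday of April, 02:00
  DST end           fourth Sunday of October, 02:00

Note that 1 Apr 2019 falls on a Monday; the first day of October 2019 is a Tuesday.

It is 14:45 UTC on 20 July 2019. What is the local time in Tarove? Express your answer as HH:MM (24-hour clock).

1 April 2019 is a Monday, so the first Saturday is April 6.
1 October 2019 is a Tuesday, so the first Sunday is October 6 and the fourth is October 27.
At the standard offset (UTC+01:00), 14:45 UTC + 1h = 15:45 Tarove standard time.
The standard-time date in Tarove, 20 July 2019, falls between 6 April and 27 October, so daylight saving is in effect and Tarove is at UTC+02:00.
14:45 UTC + 2h = 16:45 local.

16:45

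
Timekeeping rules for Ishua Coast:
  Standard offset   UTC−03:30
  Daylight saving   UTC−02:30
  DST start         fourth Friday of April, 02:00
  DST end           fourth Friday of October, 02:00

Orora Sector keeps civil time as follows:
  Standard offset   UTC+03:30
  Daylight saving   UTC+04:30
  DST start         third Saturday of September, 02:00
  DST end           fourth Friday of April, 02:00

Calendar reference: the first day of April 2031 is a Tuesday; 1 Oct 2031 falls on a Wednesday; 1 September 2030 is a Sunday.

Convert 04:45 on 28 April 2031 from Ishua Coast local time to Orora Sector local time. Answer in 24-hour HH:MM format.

1 April 2031 is a Tuesday, so the first Friday is April 4 and the fourth is April 25.
1 October 2031 is a Wednesday, so the first Friday is October 3 and the fourth is October 24.
Daylight saving runs 25 April – 24 October; 28 April 2031 is inside that window, so Ishua Coast is at UTC−02:30.
04:45 Ishua Coast + 2h30m = 07:15 UTC.
1 September 2030 is a Sunday, so the first Saturday is September 7 and the third is September 21.
1 April 2031 is a Tuesday, so the first Friday is April 4 and the fourth is April 25.
At the standard offset (UTC+03:30), 07:15 UTC + 3h30m = 10:45 Orora Sector standard time.
Daylight saving runs 21 September 2030 – 25 April 2031; the standard-time date in Orora Sector, 28 April 2031, is outside that window, so Orora Sector is on standard time at UTC+03:30.
07:15 UTC + 3h30m = 10:45 Orora Sector.

10:45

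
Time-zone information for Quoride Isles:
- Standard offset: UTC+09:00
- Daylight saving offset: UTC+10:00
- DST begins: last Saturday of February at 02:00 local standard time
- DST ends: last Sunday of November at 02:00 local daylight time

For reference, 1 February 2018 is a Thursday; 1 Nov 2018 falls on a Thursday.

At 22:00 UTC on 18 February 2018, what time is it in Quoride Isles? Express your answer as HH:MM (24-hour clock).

1 February 2018 is a Thursday, so Saturdays fall on 3, 10, 17, 24; the last is February 24.
1 November 2018 is a Thursday, so Sundays fall on 4, 11, 18, 25; the last is November 25.
At the standard offset (UTC+09:00), 22:00 UTC + 9h = 07:00 Quoride Isles standard time (rolling into the next day, 19 February 2018).
The standard-time date in Quoride Isles, 19 February 2018, does not fall between 24 February and 25 November, so daylight saving is not in effect and Quoride Isles is at UTC+09:00.
22:00 UTC + 9h = 07:00 local (rolling into the next day, 19 February 2018).

07:00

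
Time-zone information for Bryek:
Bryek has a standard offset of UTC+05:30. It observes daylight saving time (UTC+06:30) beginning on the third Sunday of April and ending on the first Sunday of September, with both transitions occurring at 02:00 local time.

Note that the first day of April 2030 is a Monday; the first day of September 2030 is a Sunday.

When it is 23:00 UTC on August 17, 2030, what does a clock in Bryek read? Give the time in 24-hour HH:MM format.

1 April 2030 is a Monday, so the first Sunday is April 7 and the third is April 21.
1 September 2030 is a Sunday, so the first Sunday is September 1.
At the standard offset (UTC+05:30), 23:00 UTC + 5h30m = 04:30 Bryek standard time (rolling into the next day, 18 August 2030).
Daylight saving runs 21 April – 1 September; the standard-time date in Bryek, August 18, 2030, is inside that window, so Bryek is at UTC+06:30.
23:00 UTC + 6h30m = 05:30 local (rolling into the next day, 18 August 2030).

05:30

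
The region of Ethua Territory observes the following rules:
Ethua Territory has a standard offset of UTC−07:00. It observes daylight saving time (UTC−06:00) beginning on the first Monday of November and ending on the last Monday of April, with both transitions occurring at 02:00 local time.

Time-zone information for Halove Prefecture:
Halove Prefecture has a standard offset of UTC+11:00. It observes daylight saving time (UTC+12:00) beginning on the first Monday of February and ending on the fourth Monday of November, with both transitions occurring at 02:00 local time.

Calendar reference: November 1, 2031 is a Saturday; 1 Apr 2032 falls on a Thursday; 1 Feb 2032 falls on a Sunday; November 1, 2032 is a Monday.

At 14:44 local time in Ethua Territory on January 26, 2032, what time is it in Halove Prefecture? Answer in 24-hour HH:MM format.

1 November 2031 is a Saturday, so the first Monday is November 3.
1 April 2032 is a Thursday, so Mondays fall on 5, 12, 19, 26; the last is April 26.
January 26, 2032 lies within the daylight-saving period (3 November 2031 – 26 April 2032), so Ethua Territory is on daylight time, UTC−06:00.
14:44 Ethua Territory + 6h = 20:44 UTC.
1 February 2032 is a Sunday, so the first Monday is February 2.
1 November 2032 is a Monday, so the first Monday is November 1 and the fourth is November 22.
At the standard offset (UTC+11:00), 20:44 UTC + 11h = 07:44 Halove Prefecture standard time (rolling into the next day, 27 January 2032).
The standard-time date in Halove Prefecture, January 27, 2032, does not fall between 2 February and 22 November, so daylight saving is not in effect and Halove Prefecture is at UTC+11:00.
20:44 UTC + 11h = 07:44 Halove Prefecture (rolling into the next day, 27 January 2032).

07:44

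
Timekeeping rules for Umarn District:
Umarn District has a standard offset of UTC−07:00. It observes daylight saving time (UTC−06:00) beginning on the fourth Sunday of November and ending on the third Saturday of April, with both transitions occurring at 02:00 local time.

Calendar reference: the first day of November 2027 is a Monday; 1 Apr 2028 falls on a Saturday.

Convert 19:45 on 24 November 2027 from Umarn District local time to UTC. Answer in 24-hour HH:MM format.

02:45

1 November 2027 is a Monday, so the first Sunday is November 7 and the fourth is November 28.
1 April 2028 is a Saturday, so the first Saturday is April 1 and the third is April 15.
Daylight saving runs 28 November 2027 – 15 April 2028; 24 November 2027 is outside that window, so Umarn District is on standard time at UTC−07:00.
19:45 local + 7h = 02:45 UTC (rolling into the next day, 25 November 2027).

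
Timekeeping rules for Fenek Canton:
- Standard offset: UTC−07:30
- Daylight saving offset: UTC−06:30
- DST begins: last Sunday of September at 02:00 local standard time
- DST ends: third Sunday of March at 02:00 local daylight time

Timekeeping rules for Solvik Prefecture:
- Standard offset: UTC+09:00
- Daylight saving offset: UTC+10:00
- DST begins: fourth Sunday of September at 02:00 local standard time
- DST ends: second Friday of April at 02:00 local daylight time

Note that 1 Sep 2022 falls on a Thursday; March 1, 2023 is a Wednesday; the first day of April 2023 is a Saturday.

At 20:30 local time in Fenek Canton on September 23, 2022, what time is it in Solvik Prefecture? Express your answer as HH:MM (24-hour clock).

1 September 2022 is a Thursday, so Sundays fall on 4, 11, 18, 25; the last is September 25.
1 March 2023 is a Wednesday, so the first Sunday is March 5 and the third is March 19.
September 23, 2022 is outside the daylight-saving period (25 September 2022 – 19 March 2023), so Fenek Canton is on standard time, UTC−07:30.
20:30 Fenek Canton + 7h30m = 04:00 UTC (rolling into the next day, 24 September 2022).
1 September 2022 is a Thursday, so the first Sunday is September 4 and the fourth is September 25.
1 April 2023 is a Saturday, so the first Friday is April 7 and the second is April 14.
At the standard offset (UTC+09:00), 04:00 UTC + 9h = 13:00 Solvik Prefecture standard time.
Daylight saving runs 25 September 2022 – 14 April 2023; the standard-time date in Solvik Prefecture, September 24, 2022, is outside that window, so Solvik Prefecture is on standard time at UTC+09:00.
04:00 UTC + 9h = 13:00 Solvik Prefecture.

13:00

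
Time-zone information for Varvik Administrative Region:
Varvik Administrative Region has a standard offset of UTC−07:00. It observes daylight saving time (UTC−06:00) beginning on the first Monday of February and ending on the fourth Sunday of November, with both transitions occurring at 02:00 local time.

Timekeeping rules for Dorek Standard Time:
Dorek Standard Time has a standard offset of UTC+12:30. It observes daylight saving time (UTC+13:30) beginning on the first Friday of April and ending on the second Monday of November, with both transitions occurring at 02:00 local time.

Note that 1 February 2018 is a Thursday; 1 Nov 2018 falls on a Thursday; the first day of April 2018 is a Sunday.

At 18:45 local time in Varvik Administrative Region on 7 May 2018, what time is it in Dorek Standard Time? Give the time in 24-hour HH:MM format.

14:15

1 February 2018 is a Thursday, so the first Monday is February 5.
1 November 2018 is a Thursday, so the first Sunday is November 4 and the fourth is November 25.
7 May 2018 lies within the daylight-saving period (5 February – 25 November), so Varvik Administrative Region is on daylight time, UTC−06:00.
18:45 Varvik Administrative Region + 6h = 00:45 UTC (rolling into the next day, 8 May 2018).
1 April 2018 is a Sunday, so the first Friday is April 6.
1 November 2018 is a Thursday, so the first Monday is November 5 and the second is November 12.
At the standard offset (UTC+12:30), 00:45 UTC + 12h30m = 13:15 Dorek Standard Time standard time.
Daylight saving runs 6 April – 12 November; the standard-time date in Dorek Standard Time, 8 May 2018, is inside that window, so Dorek Standard Time is at UTC+13:30.
00:45 UTC + 13h30m = 14:15 Dorek Standard Time.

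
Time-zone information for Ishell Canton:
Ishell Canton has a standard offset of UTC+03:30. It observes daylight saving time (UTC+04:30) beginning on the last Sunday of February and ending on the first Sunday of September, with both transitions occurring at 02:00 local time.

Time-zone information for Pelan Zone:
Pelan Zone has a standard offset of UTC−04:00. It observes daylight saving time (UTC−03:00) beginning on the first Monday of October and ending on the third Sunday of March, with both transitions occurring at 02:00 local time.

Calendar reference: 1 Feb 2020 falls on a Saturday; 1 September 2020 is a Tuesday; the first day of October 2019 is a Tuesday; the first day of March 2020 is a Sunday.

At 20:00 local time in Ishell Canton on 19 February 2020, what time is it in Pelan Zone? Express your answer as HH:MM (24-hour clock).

1 February 2020 is a Saturday, so Sundays fall on 2, 9, 16, 23; the last is February 23.
1 September 2020 is a Tuesday, so the first Sunday is September 6.
19 February 2020 is outside the daylight-saving period (23 February – 6 September), so Ishell Canton is on standard time, UTC+03:30.
20:00 Ishell Canton − 3h30m = 16:30 UTC.
1 October 2019 is a Tuesday, so the first Monday is October 7.
1 March 2020 is a Sunday, so the first Sunday is March 1 and the third is March 15.
At the standard offset (UTC−04:00), 16:30 UTC − 4h = 12:30 Pelan Zone standard time.
The standard-time date in Pelan Zone, 19 February 2020, lies within the daylight-saving period (7 October 2019 – 15 March 2020), so Pelan Zone is on daylight time, UTC−03:00.
16:30 UTC − 3h = 13:30 Pelan Zone.

13:30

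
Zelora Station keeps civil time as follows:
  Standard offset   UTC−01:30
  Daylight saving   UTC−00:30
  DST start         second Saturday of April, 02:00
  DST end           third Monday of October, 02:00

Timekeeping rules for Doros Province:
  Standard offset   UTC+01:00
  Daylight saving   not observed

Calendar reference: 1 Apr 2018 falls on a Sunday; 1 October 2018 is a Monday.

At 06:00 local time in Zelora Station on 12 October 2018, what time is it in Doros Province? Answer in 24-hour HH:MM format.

1 April 2018 is a Sunday, so the first Saturday is April 7 and the second is April 14.
1 October 2018 is a Monday, so the first Monday is October 1 and the third is October 15.
12 October 2018 falls between 14 April and 15 October, so daylight saving is in effect and Zelora Station is at UTC−00:30.
06:00 Zelora Station + 0h30m = 06:30 UTC.
Doros Province has no daylight saving, so its offset is UTC+01:00 year-round.
06:30 UTC + 1h = 07:30 Doros Province.

07:30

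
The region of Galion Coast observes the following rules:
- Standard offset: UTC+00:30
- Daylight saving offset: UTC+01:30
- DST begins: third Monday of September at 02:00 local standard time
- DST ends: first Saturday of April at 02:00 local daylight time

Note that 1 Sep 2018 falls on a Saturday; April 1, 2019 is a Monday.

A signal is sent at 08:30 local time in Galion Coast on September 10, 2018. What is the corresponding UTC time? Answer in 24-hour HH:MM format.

1 September 2018 is a Saturday, so the first Monday is September 3 and the third is September 17.
1 April 2019 is a Monday, so the first Saturday is April 6.
September 10, 2018 is outside the daylight-saving period (17 September 2018 – 6 April 2019), so Galion Coast is on standard time, UTC+00:30.
08:30 local − 0h30m = 08:00 UTC.

08:00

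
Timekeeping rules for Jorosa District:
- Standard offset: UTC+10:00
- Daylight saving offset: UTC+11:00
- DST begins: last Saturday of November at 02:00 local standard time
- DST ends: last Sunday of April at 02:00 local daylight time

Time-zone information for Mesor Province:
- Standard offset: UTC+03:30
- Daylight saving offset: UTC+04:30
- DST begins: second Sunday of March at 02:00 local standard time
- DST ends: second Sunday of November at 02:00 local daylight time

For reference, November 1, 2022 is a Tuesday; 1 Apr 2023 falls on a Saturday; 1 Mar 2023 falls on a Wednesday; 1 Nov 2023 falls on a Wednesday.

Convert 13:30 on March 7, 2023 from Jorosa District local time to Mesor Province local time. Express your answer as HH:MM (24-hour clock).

06:00

1 November 2022 is a Tuesday, so Saturdays fall on 5, 12, 19, 26; the last is November 26.
1 April 2023 is a Saturday, so Sundays fall on 2, 9, 16, 23, 30; the last is April 30.
March 7, 2023 falls between 26 November 2022 and 30 April 2023, so daylight saving is in effect and Jorosa District is at UTC+11:00.
13:30 Jorosa District − 11h = 02:30 UTC.
1 March 2023 is a Wednesday, so the first Sunday is March 5 and the second is March 12.
1 November 2023 is a Wednesday, so the first Sunday is November 5 and the second is November 12.
At the standard offset (UTC+03:30), 02:30 UTC + 3h30m = 06:00 Mesor Province standard time.
The standard-time date in Mesor Province, March 7, 2023, does not fall between 12 March and 12 November, so daylight saving is not in effect and Mesor Province is at UTC+03:30.
02:30 UTC + 3h30m = 06:00 Mesor Province.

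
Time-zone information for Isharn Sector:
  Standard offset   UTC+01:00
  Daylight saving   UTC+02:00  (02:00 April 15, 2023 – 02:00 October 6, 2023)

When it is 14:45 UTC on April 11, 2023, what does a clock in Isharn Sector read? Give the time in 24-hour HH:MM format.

At the standard offset (UTC+01:00), 14:45 UTC + 1h = 15:45 Isharn Sector standard time.
Daylight saving runs 15 April – 6 October; the standard-time date in Isharn Sector, April 11, 2023, is outside that window, so Isharn Sector is on standard time at UTC+01:00.
14:45 UTC + 1h = 15:45 local.

15:45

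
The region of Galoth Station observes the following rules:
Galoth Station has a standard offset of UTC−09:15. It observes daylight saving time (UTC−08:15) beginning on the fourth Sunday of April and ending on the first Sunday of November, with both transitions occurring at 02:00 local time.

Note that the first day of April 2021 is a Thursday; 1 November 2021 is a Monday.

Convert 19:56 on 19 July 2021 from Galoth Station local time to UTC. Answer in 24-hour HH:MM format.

04:11

1 April 2021 is a Thursday, so the first Sunday is April 4 and the fourth is April 25.
1 November 2021 is a Monday, so the first Sunday is November 7.
19 July 2021 falls between 25 April and 7 November, so daylight saving is in effect and Galoth Station is at UTC−08:15.
19:56 local + 8h15m = 04:11 UTC (rolling into the next day, 20 July 2021).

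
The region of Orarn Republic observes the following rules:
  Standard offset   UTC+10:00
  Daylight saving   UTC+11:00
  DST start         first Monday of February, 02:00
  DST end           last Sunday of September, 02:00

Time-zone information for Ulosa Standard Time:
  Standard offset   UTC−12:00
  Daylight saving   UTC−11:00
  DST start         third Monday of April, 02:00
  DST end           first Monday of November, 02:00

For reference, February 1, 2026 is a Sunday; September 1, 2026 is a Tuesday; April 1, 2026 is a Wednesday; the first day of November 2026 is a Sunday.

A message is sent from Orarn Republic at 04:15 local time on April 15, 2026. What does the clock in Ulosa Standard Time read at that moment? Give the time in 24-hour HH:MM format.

05:15

1 February 2026 is a Sunday, so the first Monday is February 2.
1 September 2026 is a Tuesday, so Sundays fall on 6, 13, 20, 27; the last is September 27.
Daylight saving runs 2 February – 27 September; April 15, 2026 is inside that window, so Orarn Republic is at UTC+11:00.
04:15 Orarn Republic − 11h = 17:15 UTC (rolling into the previous day, 14 April 2026).
1 April 2026 is a Wednesday, so the first Monday is April 6 and the third is April 20.
1 November 2026 is a Sunday, so the first Monday is November 2.
At the standard offset (UTC−12:00), 17:15 UTC − 12h = 05:15 Ulosa Standard Time standard time.
The standard-time date in Ulosa Standard Time, April 14, 2026, does not fall between 20 April and 2 November, so daylight saving is not in effect and Ulosa Standard Time is at UTC−12:00.
17:15 UTC − 12h = 05:15 Ulosa Standard Time.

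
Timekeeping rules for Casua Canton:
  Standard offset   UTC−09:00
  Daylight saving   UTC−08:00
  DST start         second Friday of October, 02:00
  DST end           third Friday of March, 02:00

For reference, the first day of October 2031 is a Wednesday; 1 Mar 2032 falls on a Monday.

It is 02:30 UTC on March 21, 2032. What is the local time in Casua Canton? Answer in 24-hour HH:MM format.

1 October 2031 is a Wednesday, so the first Friday is October 3 and the second is October 10.
1 March 2032 is a Monday, so the first Friday is March 5 and the third is March 19.
At the standard offset (UTC−09:00), 02:30 UTC − 9h = 17:30 Casua Canton standard time (rolling into the previous day, 20 March 2032).
The standard-time date in Casua Canton, March 20, 2032, is outside the daylight-saving period (10 October 2031 – 19 March 2032), so Casua Canton is on standard time, UTC−09:00.
02:30 UTC − 9h = 17:30 local (rolling into the previous day, 20 March 2032).

17:30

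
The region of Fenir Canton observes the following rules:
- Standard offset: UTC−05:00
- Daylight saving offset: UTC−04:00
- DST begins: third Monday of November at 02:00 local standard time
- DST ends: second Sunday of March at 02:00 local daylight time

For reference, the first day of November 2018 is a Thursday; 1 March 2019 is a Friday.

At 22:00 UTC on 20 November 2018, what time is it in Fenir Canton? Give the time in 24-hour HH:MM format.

18:00

1 November 2018 is a Thursday, so the first Monday is November 5 and the third is November 19.
1 March 2019 is a Friday, so the first Sunday is March 3 and the second is March 10.
At the standard offset (UTC−05:00), 22:00 UTC − 5h = 17:00 Fenir Canton standard time.
The standard-time date in Fenir Canton, 20 November 2018, falls between 19 November 2018 and 10 March 2019, so daylight saving is in effect and Fenir Canton is at UTC−04:00.
22:00 UTC − 4h = 18:00 local.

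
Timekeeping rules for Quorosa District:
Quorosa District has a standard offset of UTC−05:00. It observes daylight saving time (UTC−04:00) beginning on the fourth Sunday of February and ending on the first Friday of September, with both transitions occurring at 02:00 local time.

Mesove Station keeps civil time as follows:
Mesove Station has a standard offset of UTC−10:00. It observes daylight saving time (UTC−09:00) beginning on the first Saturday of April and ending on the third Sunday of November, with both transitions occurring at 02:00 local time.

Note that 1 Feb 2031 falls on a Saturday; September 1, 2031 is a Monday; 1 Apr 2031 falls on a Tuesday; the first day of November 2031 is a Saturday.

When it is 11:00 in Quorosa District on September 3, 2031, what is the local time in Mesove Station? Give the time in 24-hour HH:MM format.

1 February 2031 is a Saturday, so the first Sunday is February 2 and the fourth is February 23.
1 September 2031 is a Monday, so the first Friday is September 5.
Daylight saving runs 23 February – 5 September; September 3, 2031 is inside that window, so Quorosa District is at UTC−04:00.
11:00 Quorosa District + 4h = 15:00 UTC.
1 April 2031 is a Tuesday, so the first Saturday is April 5.
1 November 2031 is a Saturday, so the first Sunday is November 2 and the third is November 16.
At the standard offset (UTC−10:00), 15:00 UTC − 10h = 05:00 Mesove Station standard time.
The standard-time date in Mesove Station, September 3, 2031, lies within the daylight-saving period (5 April – 16 November), so Mesove Station is on daylight time, UTC−09:00.
15:00 UTC − 9h = 06:00 Mesove Station.

06:00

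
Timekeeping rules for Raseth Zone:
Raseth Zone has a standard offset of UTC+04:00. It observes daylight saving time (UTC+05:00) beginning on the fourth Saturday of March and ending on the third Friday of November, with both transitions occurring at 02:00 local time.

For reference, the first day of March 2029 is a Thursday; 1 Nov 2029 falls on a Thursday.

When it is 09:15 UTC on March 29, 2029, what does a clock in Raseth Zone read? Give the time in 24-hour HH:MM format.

14:15

1 March 2029 is a Thursday, so the first Saturday is March 3 and the fourth is March 24.
1 November 2029 is a Thursday, so the first Friday is November 2 and the third is November 16.
At the standard offset (UTC+04:00), 09:15 UTC + 4h = 13:15 Raseth Zone standard time.
Daylight saving runs 24 March – 16 November; the standard-time date in Raseth Zone, March 29, 2029, is inside that window, so Raseth Zone is at UTC+05:00.
09:15 UTC + 5h = 14:15 local.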